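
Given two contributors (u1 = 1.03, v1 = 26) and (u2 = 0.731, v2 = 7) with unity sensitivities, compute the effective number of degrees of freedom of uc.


uc = sqrt(u1^2 + u2^2) = sqrt(1.03^2 + 0.731^2) = 1.2630364
v_eff = uc^4 / (u1^4/v1 + u2^4/v2)
= 1.2630364^4 / (1.03^4/26 + 0.731^4/7)
= 2.5448575 / 0.084080469
v_eff = 30.2669

30.2669


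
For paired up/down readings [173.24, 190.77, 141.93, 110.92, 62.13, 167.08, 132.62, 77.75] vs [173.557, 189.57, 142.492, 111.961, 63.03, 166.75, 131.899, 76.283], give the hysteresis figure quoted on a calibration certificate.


|173.24 - 173.557| = 0.3170
|190.77 - 189.57| = 1.2000
|141.93 - 142.492| = 0.5620
|110.92 - 111.961| = 1.0410
|62.13 - 63.03| = 0.9000
|167.08 - 166.75| = 0.3300
|132.62 - 131.899| = 0.7210
|77.75 - 76.283| = 1.4670
hysteresis = max(diffs) = 1.4670

1.4670


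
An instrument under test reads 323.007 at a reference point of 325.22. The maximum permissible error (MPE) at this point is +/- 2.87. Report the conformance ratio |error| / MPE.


e = indication - reference = 323.007 - 325.22 = -2.2130
|e| = 2.2130
ratio = |e| / MPE = 2.2130 / 2.87
ratio = 0.7711

0.7711


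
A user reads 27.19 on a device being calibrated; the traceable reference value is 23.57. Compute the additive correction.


Correction = standard - reading
= 23.57 - 27.19
= -3.6200

-3.6200


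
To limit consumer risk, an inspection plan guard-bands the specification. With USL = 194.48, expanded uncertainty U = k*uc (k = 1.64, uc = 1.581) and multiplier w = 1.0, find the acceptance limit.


U = k * uc = 1.64 * 1.581 = 2.59284
guard band g = w * U = 1.0 * 2.59284 = 2.59284
AL = USL - g = 194.48 - 2.59284
AL = 191.8872

191.8872


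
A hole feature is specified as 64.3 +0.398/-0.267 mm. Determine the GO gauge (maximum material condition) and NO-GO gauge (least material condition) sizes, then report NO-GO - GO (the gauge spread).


GO = nominal - lower_tol (smallest hole = maximum material condition)
GO = 64.3 - 0.267 = 64.033
NO-GO = nominal + upper_tol (largest hole = least material condition)
NO-GO = 64.3 + 0.398 = 64.698
spread = NO-GO - GO = 64.698 - 64.033 = 0.6650

0.6650


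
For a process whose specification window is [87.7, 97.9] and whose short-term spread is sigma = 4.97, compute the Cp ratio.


Cp = (USL - LSL) / (6 * sigma)
= (97.9 - 87.7) / (6 * 4.97)
= 10.2000 / 29.8200
= 0.3421

0.3421


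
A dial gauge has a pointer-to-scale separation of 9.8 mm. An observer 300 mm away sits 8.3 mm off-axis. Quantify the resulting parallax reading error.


error = h * offset / d
= 9.8 * 8.3 / 300
= 0.2711

0.2711


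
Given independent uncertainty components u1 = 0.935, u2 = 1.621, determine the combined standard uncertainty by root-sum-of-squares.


uc = sqrt(0.935^2 + 1.621^2)
uc = sqrt(3.501866)
uc = 1.8713

1.8713


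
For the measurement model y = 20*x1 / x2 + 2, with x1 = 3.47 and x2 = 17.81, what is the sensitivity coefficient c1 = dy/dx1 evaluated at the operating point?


y = 20*x1 / x2 + 2
dy/dx1 = 20/x2
Evaluate at x2 = 17.81: c1 = 20 / 17.81
c1 = 1.1230

1.1230


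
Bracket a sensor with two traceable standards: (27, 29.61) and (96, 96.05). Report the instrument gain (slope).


slope = (y2 - y1) / (x2 - x1)
= (96.05 - 29.61) / (96 - 27)
= 66.4400 / 69
= 0.9629

0.9629


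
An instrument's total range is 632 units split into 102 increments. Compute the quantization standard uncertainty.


resolution = range / divisions
resolution = 632 / 102 = 6.1960784
u_res = resolution / (2*sqrt(3))
u_res = 6.1960784 / 3.4641016
u_res = 1.7887

1.7887


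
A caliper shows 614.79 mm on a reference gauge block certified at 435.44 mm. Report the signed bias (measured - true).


Systematic error = measured - true
= 614.79 - 435.44
= 179.3500

179.3500


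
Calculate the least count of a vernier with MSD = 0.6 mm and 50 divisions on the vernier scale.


LC = MSD / n_div
= 0.6 / 50
= 0.0120

0.0120


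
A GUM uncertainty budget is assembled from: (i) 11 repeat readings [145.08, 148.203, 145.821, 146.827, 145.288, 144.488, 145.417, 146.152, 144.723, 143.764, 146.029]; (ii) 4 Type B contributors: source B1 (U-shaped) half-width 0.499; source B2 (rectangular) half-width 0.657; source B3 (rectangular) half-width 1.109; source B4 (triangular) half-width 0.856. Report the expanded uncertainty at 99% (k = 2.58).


mean = (145.08 + 148.203 + 145.821 + 146.827 + 145.288 + 144.488 + 145.417 + 146.152 + 144.723 + 143.764 + 146.029) / 11 = 145.6174545
s = sqrt(sum((x - mean)^2)/(n-1)) = 1.2080221
u_A = s / sqrt(n) = 1.2080221 / sqrt(11) = 0.36423237
u_B1 = 0.499 / sqrt(2) = 0.35284628
u_B2 = 0.657 / sqrt(3) = 0.37931913
u_B3 = 1.109 / sqrt(3) = 0.64028145
u_B4 = 0.856 / sqrt(6) = 0.34946054
uc = sqrt(0.36423237^2 + 0.35284628^2 + 0.37931913^2 + 0.64028145^2 + 0.34946054^2) = 0.96598743
U = k * uc = 2.58 * 0.96598743
U = 2.4922

2.4922


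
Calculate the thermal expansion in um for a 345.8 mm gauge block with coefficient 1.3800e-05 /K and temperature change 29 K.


dL = L * alpha * dT
= 345.8 * 1.3800e-05 * 29
= 0.1383892 mm
dL_um = 0.1383892 * 1000 = 138.3892 um

138.3892


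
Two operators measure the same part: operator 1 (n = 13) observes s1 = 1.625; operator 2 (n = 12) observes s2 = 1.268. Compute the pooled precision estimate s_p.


s_p = sqrt(((n1-1)*s1^2 + (n2-1)*s2^2) / (n1+n2-2))
numerator = (13-1)*1.625^2 + (12-1)*1.268^2 = 31.6875 + 17.686064 = 49.373564
denominator = 13 + 12 - 2 = 23
s_p^2 = 49.373564 / 23 = 2.1466767
s_p = sqrt(2.1466767) = 1.4652

1.4652


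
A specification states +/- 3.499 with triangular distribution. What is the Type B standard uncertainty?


u_B = half_width / sqrt(6)
u_B = 3.499 / 2.4494897
u_B = 1.4285

1.4285


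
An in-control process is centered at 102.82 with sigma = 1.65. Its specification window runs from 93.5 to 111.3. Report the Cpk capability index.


Cpu = (USL - mean) / (3*sigma) = (111.3 - 102.82) / (3*1.65) = 1.7131
Cpl = (mean - LSL) / (3*sigma) = (102.82 - 93.5) / (3*1.65) = 1.8828
Cpk = min(Cpu, Cpl) = 1.7131

1.7131


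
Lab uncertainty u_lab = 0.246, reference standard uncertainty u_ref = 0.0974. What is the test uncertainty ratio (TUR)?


TUR = u_lab / u_ref
= 0.246 / 0.0974
= 2.5257

2.5257


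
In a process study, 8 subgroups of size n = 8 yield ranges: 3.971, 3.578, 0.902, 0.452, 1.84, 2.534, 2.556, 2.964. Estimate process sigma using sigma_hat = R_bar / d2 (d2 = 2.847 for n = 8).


R_bar = (3.971 + 3.578 + 0.902 + 0.452 + 1.84 + 2.534 + 2.556 + 2.964) / 8
R_bar = 18.797 / 8 = 2.349625
sigma_hat = R_bar / d2 = 2.349625 / 2.847 = 0.8253

0.8253


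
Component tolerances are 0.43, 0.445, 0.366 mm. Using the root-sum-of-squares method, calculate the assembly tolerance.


RSS = sqrt(0.43^2 + 0.445^2 + 0.366^2)
= sqrt(0.516881)
= 0.7189

0.7189


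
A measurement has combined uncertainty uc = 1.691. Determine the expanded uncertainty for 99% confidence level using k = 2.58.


U = k * uc
U = 2.58 * 1.691
U = 4.3628

4.3628


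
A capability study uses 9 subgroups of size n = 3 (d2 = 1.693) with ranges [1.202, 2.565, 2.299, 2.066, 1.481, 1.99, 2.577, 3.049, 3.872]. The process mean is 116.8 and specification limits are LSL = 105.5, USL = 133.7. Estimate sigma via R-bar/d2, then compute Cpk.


R_bar = (1.202 + 2.565 + 2.299 + 2.066 + 1.481 + 1.99 + 2.577 + 3.049 + 3.872) / 9 = 2.3445556
sigma = R_bar / d2 = 2.3445556 / 1.693 = 1.3848527
Cp = (USL - LSL)/(6*sigma) = (133.7 - 105.5)/(6*1.3848527) = 3.3939
Cpu = (133.7 - 116.8)/(3*1.3848527) = 4.0678
Cpl = (116.8 - 105.5)/(3*1.3848527) = 2.7199
Cpk = min(Cpu, Cpl) = 2.7199

2.7199


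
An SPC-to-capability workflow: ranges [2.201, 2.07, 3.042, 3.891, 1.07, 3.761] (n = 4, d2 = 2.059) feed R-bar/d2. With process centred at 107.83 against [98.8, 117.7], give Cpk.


R_bar = (2.201 + 2.07 + 3.042 + 3.891 + 1.07 + 3.761) / 6 = 2.6725
sigma = R_bar / d2 = 2.6725 / 2.059 = 1.2979602
Cp = (USL - LSL)/(6*sigma) = (117.7 - 98.8)/(6*1.2979602) = 2.4269
Cpu = (117.7 - 107.83)/(3*1.2979602) = 2.5347
Cpl = (107.83 - 98.8)/(3*1.2979602) = 2.3190
Cpk = min(Cpu, Cpl) = 2.3190

2.3190


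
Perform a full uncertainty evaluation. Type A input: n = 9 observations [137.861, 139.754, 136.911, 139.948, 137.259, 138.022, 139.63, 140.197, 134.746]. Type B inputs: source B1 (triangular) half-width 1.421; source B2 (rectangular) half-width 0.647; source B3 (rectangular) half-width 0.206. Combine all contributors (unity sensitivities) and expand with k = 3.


mean = (137.861 + 139.754 + 136.911 + 139.948 + 137.259 + 138.022 + 139.63 + 140.197 + 134.746) / 9 = 138.2586667
s = sqrt(sum((x - mean)^2)/(n-1)) = 1.8061034
u_A = s / sqrt(n) = 1.8061034 / sqrt(9) = 0.60203447
u_B1 = 1.421 / sqrt(6) = 0.58012082
u_B2 = 0.647 / sqrt(3) = 0.37354562
u_B3 = 0.206 / sqrt(3) = 0.11893416
uc = sqrt(0.60203447^2 + 0.58012082^2 + 0.37354562^2 + 0.11893416^2) = 0.92339988
U = k * uc = 3 * 0.92339988
U = 2.7702

2.7702


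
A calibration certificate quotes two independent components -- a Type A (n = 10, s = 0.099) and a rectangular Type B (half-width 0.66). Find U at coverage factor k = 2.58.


u_A = s / sqrt(n) = 0.099 / sqrt(10) = 0.031306549
u_B = half_width / sqrt(3) = 0.66 / sqrt(3) = 0.38105118
uc = sqrt(u_A^2 + u_B^2) = sqrt(0.031306549^2 + 0.38105118^2) = 0.38233506
U = k * uc = 2.58 * 0.38233506
U = 0.9864

0.9864


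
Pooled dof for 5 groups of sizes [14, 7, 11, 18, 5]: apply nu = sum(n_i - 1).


nu = sum_i (n_i - 1)
nu = ((14 - 1) + (7 - 1) + (11 - 1) + (18 - 1) + (5 - 1))
nu = 13 + 6 + 10 + 17 + 4
nu = 50

50


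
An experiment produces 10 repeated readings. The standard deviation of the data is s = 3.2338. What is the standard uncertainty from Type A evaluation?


u_A = s / sqrt(n)
u_A = 3.2338 / sqrt(10)
u_A = 3.2338 / 3.1622777
u_A = 1.0226

1.0226


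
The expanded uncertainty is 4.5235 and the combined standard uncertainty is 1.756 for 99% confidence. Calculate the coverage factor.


k = U / uc
k = 4.5235 / 1.756
k = 2.576

2.576


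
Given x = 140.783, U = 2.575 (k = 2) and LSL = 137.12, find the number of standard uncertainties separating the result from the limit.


u = U / k = 2.575 / 2 = 1.2875
margin = |LSL - x| = |137.12 - 140.783| = 3.663
z = margin / u = 3.663 / 1.2875
z = 2.8450

2.8450


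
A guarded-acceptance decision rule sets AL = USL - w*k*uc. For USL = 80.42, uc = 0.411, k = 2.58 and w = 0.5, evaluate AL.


U = k * uc = 2.58 * 0.411 = 1.06038
guard band g = w * U = 0.5 * 1.06038 = 0.53019
AL = USL - g = 80.42 - 0.53019
AL = 79.8898

79.8898


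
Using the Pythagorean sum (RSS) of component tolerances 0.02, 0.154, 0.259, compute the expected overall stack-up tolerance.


RSS = sqrt(0.02^2 + 0.154^2 + 0.259^2)
= sqrt(0.091197)
= 0.3020

0.3020


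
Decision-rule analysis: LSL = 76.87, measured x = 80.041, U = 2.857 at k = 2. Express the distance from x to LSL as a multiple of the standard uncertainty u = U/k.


u = U / k = 2.857 / 2 = 1.4285
margin = |LSL - x| = |76.87 - 80.041| = 3.171
z = margin / u = 3.171 / 1.4285
z = 2.2198

2.2198


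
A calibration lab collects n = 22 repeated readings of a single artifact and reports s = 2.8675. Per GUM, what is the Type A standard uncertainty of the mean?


u_A = s / sqrt(n)
u_A = 2.8675 / sqrt(22)
u_A = 2.8675 / 4.6904158
u_A = 0.6114

0.6114


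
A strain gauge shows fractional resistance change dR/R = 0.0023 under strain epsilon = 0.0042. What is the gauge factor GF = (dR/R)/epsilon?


GF = (dR/R) / epsilon
= 0.0023 / 0.0042
= 0.5476

0.5476


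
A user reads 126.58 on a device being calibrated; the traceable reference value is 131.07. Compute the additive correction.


Correction = standard - reading
= 131.07 - 126.58
= 4.4900

4.4900


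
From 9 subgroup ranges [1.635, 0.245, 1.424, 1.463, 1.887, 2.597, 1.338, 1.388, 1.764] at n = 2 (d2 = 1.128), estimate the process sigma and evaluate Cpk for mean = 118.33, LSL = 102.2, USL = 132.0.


R_bar = (1.635 + 0.245 + 1.424 + 1.463 + 1.887 + 2.597 + 1.338 + 1.388 + 1.764) / 9 = 1.5267778
sigma = R_bar / d2 = 1.5267778 / 1.128 = 1.3535264
Cp = (USL - LSL)/(6*sigma) = (132.0 - 102.2)/(6*1.3535264) = 3.6694
Cpu = (132.0 - 118.33)/(3*1.3535264) = 3.3665
Cpl = (118.33 - 102.2)/(3*1.3535264) = 3.9723
Cpk = min(Cpu, Cpl) = 3.3665

3.3665


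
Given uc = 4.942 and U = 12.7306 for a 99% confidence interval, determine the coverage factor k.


k = U / uc
k = 12.7306 / 4.942
k = 2.576

2.576


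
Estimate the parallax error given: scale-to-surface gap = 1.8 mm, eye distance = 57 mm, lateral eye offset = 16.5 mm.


error = h * offset / d
= 1.8 * 16.5 / 57
= 0.5211

0.5211


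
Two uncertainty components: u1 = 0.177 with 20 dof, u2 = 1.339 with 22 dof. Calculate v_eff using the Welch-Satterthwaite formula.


uc = sqrt(u1^2 + u2^2) = sqrt(0.177^2 + 1.339^2) = 1.350648
v_eff = uc^4 / (u1^4/v1 + u2^4/v2)
= 1.350648^4 / (0.177^4/20 + 1.339^4/22)
= 3.3278881 / 0.1461657
v_eff = 22.7679

22.7679


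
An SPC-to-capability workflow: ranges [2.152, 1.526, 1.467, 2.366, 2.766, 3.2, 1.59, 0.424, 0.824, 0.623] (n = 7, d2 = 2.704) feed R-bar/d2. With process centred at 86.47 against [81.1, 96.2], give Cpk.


R_bar = (2.152 + 1.526 + 1.467 + 2.366 + 2.766 + 3.2 + 1.59 + 0.424 + 0.824 + 0.623) / 10 = 1.6938
sigma = R_bar / d2 = 1.6938 / 2.704 = 0.62640533
Cp = (USL - LSL)/(6*sigma) = (96.2 - 81.1)/(6*0.62640533) = 4.0176
Cpu = (96.2 - 86.47)/(3*0.62640533) = 5.1777
Cpl = (86.47 - 81.1)/(3*0.62640533) = 2.8576
Cpk = min(Cpu, Cpl) = 2.8576

2.8576


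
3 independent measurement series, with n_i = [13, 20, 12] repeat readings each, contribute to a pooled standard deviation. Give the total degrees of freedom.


nu = sum_i (n_i - 1)
nu = ((13 - 1) + (20 - 1) + (12 - 1))
nu = 12 + 19 + 11
nu = 42

42


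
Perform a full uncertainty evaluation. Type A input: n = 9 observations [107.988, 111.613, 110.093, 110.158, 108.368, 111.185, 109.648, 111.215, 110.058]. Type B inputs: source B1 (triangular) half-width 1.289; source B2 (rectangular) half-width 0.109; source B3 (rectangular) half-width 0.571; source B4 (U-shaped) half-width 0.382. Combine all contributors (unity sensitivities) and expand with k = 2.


mean = (107.988 + 111.613 + 110.093 + 110.158 + 108.368 + 111.185 + 109.648 + 111.215 + 110.058) / 9 = 110.0362222
s = sqrt(sum((x - mean)^2)/(n-1)) = 1.2421181
u_A = s / sqrt(n) = 1.2421181 / sqrt(9) = 0.41403937
u_B1 = 1.289 / sqrt(6) = 0.52623205
u_B2 = 0.109 / sqrt(3) = 0.062931179
u_B3 = 0.571 / sqrt(3) = 0.329667
u_B4 = 0.382 / sqrt(2) = 0.27011479
uc = sqrt(0.41403937^2 + 0.52623205^2 + 0.062931179^2 + 0.329667^2 + 0.27011479^2) = 0.79621067
U = k * uc = 2 * 0.79621067
U = 1.5924

1.5924


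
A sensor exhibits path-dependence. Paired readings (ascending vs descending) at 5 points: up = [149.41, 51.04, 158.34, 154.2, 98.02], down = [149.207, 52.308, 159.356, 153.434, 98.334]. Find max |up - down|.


|149.41 - 149.207| = 0.2030
|51.04 - 52.308| = 1.2680
|158.34 - 159.356| = 1.0160
|154.2 - 153.434| = 0.7660
|98.02 - 98.334| = 0.3140
hysteresis = max(diffs) = 1.2680

1.2680


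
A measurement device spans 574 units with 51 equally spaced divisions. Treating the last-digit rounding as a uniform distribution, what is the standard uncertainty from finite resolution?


resolution = range / divisions
resolution = 574 / 51 = 11.254902
u_res = resolution / (2*sqrt(3))
u_res = 11.254902 / 3.4641016
u_res = 3.2490

3.2490


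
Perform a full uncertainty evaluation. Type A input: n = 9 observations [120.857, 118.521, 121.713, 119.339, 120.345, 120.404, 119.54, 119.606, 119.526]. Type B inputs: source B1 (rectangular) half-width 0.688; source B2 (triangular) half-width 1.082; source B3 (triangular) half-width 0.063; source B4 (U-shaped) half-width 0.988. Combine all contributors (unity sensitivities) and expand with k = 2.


mean = (120.857 + 118.521 + 121.713 + 119.339 + 120.345 + 120.404 + 119.54 + 119.606 + 119.526) / 9 = 119.9834444
s = sqrt(sum((x - mean)^2)/(n-1)) = 0.94633941
u_A = s / sqrt(n) = 0.94633941 / sqrt(9) = 0.31544647
u_B1 = 0.688 / sqrt(3) = 0.39721699
u_B2 = 1.082 / sqrt(6) = 0.44172465
u_B3 = 0.063 / sqrt(6) = 0.025719642
u_B4 = 0.988 / sqrt(2) = 0.6986215
uc = sqrt(0.31544647^2 + 0.39721699^2 + 0.44172465^2 + 0.025719642^2 + 0.6986215^2) = 0.97012472
U = k * uc = 2 * 0.97012472
U = 1.9402

1.9402


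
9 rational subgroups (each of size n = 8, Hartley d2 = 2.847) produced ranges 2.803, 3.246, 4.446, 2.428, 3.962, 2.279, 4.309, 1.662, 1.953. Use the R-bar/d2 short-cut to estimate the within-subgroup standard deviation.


R_bar = (2.803 + 3.246 + 4.446 + 2.428 + 3.962 + 2.279 + 4.309 + 1.662 + 1.953) / 9
R_bar = 27.088 / 9 = 3.0097778
sigma_hat = R_bar / d2 = 3.0097778 / 2.847 = 1.0572

1.0572


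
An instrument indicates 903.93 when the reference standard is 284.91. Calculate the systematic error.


Systematic error = measured - true
= 903.93 - 284.91
= 619.0200

619.0200


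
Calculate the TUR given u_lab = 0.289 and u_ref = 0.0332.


TUR = u_lab / u_ref
= 0.289 / 0.0332
= 8.7048

8.7048


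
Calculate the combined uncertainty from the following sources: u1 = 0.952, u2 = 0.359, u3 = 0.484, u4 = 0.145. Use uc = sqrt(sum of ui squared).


uc = sqrt(0.952^2 + 0.359^2 + 0.484^2 + 0.145^2)
uc = sqrt(1.290466)
uc = 1.1360

1.1360


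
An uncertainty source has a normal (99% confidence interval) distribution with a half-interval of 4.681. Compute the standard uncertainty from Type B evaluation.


u_B = half_width / 2.576
u_B = 4.681 / 2.576
u_B = 1.8172

1.8172


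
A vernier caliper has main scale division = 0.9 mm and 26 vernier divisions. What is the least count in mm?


LC = MSD / n_div
= 0.9 / 26
= 0.0346

0.0346


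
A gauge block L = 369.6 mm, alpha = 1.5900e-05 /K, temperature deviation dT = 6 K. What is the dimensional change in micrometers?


dL = L * alpha * dT
= 369.6 * 1.5900e-05 * 6
= 0.0352598 mm
dL_um = 0.0352598 * 1000 = 35.2598 um

35.2598


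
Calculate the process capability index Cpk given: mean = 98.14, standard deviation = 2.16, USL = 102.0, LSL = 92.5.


Cpu = (USL - mean) / (3*sigma) = (102.0 - 98.14) / (3*2.16) = 0.5957
Cpl = (mean - LSL) / (3*sigma) = (98.14 - 92.5) / (3*2.16) = 0.8704
Cpk = min(Cpu, Cpl) = 0.5957

0.5957


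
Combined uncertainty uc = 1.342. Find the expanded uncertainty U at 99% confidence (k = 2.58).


U = k * uc
U = 2.58 * 1.342
U = 3.4624

3.4624


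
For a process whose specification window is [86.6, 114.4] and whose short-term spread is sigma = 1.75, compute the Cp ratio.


Cp = (USL - LSL) / (6 * sigma)
= (114.4 - 86.6) / (6 * 1.75)
= 27.8000 / 10.5000
= 2.6476

2.6476


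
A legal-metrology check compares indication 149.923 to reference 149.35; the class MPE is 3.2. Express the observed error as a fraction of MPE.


e = indication - reference = 149.923 - 149.35 = 0.5730
|e| = 0.5730
ratio = |e| / MPE = 0.5730 / 3.2
ratio = 0.1791

0.1791


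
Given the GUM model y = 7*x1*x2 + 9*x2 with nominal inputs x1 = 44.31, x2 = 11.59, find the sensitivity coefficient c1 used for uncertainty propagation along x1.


y = 7*x1*x2 + 9*x2
dy/dx1 = 7*x2
Evaluate at x2 = 11.59: c1 = 7 * 11.59
c1 = 81.1300

81.1300


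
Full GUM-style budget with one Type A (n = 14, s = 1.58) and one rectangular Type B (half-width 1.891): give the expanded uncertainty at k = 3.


u_A = s / sqrt(n) = 1.58 / sqrt(14) = 0.42227276
u_B = half_width / sqrt(3) = 1.891 / sqrt(3) = 1.0917694
uc = sqrt(u_A^2 + u_B^2) = sqrt(0.42227276^2 + 1.0917694^2) = 1.1705873
U = k * uc = 3 * 1.1705873
U = 3.5118

3.5118


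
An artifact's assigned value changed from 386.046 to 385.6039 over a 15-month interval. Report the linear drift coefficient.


rate = (v2 - v1) / months
= (385.6039 - 386.046) / 15
= -0.4421 / 15
= -0.0295

-0.0295


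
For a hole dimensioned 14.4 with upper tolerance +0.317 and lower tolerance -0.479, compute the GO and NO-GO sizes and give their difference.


GO = nominal - lower_tol (smallest hole = maximum material condition)
GO = 14.4 - 0.479 = 13.921
NO-GO = nominal + upper_tol (largest hole = least material condition)
NO-GO = 14.4 + 0.317 = 14.717
spread = NO-GO - GO = 14.717 - 13.921 = 0.7960

0.7960


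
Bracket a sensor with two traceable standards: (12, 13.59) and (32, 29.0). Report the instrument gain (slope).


slope = (y2 - y1) / (x2 - x1)
= (29.0 - 13.59) / (32 - 12)
= 15.4100 / 20
= 0.7705

0.7705


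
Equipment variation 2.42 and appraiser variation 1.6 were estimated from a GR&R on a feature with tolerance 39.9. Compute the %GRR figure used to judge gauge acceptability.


GRR = sqrt(EV^2 + AV^2) = sqrt(2.42^2 + 1.6^2) = 2.9011032
%GRR = GRR / tol * 100 = 2.9011032 / 39.9 * 100
%GRR = 7.2709

7.2709


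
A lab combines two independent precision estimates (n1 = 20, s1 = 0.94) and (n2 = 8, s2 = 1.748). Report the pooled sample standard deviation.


s_p = sqrt(((n1-1)*s1^2 + (n2-1)*s2^2) / (n1+n2-2))
numerator = (20-1)*0.94^2 + (8-1)*1.748^2 = 16.7884 + 21.388528 = 38.176928
denominator = 20 + 8 - 2 = 26
s_p^2 = 38.176928 / 26 = 1.4683434
s_p = sqrt(1.4683434) = 1.2118

1.2118


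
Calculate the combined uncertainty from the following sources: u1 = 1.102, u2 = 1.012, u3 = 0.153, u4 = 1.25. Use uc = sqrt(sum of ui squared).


uc = sqrt(1.102^2 + 1.012^2 + 0.153^2 + 1.25^2)
uc = sqrt(3.824457)
uc = 1.9556

1.9556


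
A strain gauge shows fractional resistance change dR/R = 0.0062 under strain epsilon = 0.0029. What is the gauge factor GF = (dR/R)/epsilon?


GF = (dR/R) / epsilon
= 0.0062 / 0.0029
= 2.1379

2.1379


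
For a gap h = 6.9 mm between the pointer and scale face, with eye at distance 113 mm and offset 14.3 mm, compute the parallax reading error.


error = h * offset / d
= 6.9 * 14.3 / 113
= 0.8732

0.8732


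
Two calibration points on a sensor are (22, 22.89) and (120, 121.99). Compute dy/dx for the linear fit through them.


slope = (y2 - y1) / (x2 - x1)
= (121.99 - 22.89) / (120 - 22)
= 99.1000 / 98
= 1.0112

1.0112


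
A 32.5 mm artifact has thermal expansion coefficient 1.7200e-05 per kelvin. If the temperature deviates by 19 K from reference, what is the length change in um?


dL = L * alpha * dT
= 32.5 * 1.7200e-05 * 19
= 0.0106210 mm
dL_um = 0.0106210 * 1000 = 10.6210 um

10.6210


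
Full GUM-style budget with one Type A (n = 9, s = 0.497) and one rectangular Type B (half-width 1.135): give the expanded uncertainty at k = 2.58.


u_A = s / sqrt(n) = 0.497 / sqrt(9) = 0.16566667
u_B = half_width / sqrt(3) = 1.135 / sqrt(3) = 0.65529256
uc = sqrt(u_A^2 + u_B^2) = sqrt(0.16566667^2 + 0.65529256^2) = 0.6759096
U = k * uc = 2.58 * 0.6759096
U = 1.7438

1.7438


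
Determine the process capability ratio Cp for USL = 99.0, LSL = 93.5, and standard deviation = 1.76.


Cp = (USL - LSL) / (6 * sigma)
= (99.0 - 93.5) / (6 * 1.76)
= 5.5000 / 10.5600
= 0.5208

0.5208


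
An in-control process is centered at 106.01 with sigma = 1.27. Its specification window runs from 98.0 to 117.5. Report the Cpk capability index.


Cpu = (USL - mean) / (3*sigma) = (117.5 - 106.01) / (3*1.27) = 3.0157
Cpl = (mean - LSL) / (3*sigma) = (106.01 - 98.0) / (3*1.27) = 2.1024
Cpk = min(Cpu, Cpl) = 2.1024

2.1024


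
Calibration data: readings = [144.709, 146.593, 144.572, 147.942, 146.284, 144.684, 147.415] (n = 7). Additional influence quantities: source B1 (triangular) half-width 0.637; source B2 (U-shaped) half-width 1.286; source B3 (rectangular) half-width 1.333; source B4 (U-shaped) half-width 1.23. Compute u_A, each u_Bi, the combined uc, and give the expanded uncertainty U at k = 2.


mean = (144.709 + 146.593 + 144.572 + 147.942 + 146.284 + 144.684 + 147.415) / 7 = 146.0284286
s = sqrt(sum((x - mean)^2)/(n-1)) = 1.3927166
u_A = s / sqrt(n) = 1.3927166 / sqrt(7) = 0.5263974
u_B1 = 0.637 / sqrt(6) = 0.26005416
u_B2 = 1.286 / sqrt(2) = 0.90933932
u_B3 = 1.333 / sqrt(3) = 0.76960791
u_B4 = 1.23 / sqrt(2) = 0.86974134
uc = sqrt(0.5263974^2 + 0.26005416^2 + 0.90933932^2 + 0.76960791^2 + 0.86974134^2) = 1.5875663
U = k * uc = 2 * 1.5875663
U = 3.1751

3.1751


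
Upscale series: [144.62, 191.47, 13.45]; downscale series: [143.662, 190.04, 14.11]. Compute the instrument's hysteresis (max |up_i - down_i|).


|144.62 - 143.662| = 0.9580
|191.47 - 190.04| = 1.4300
|13.45 - 14.11| = 0.6600
hysteresis = max(diffs) = 1.4300

1.4300


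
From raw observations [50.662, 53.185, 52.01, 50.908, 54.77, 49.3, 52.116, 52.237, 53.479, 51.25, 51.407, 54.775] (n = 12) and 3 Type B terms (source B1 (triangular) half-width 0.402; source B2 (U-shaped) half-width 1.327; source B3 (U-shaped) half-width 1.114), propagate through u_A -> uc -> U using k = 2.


mean = (50.662 + 53.185 + 52.01 + 50.908 + 54.77 + 49.3 + 52.116 + 52.237 + 53.479 + 51.25 + 51.407 + 54.775) / 12 = 52.17491667
s = sqrt(sum((x - mean)^2)/(n-1)) = 1.6474394
u_A = s / sqrt(n) = 1.6474394 / sqrt(12) = 0.47557479
u_B1 = 0.402 / sqrt(6) = 0.16411581
u_B2 = 1.327 / sqrt(2) = 0.9383307
u_B3 = 1.114 / sqrt(2) = 0.78771695
uc = sqrt(0.47557479^2 + 0.16411581^2 + 0.9383307^2 + 0.78771695^2) = 1.3244123
U = k * uc = 2 * 1.3244123
U = 2.6488

2.6488


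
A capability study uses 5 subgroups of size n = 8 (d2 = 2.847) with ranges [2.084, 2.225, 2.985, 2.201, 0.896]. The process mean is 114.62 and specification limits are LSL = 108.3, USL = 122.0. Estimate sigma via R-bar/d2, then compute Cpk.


R_bar = (2.084 + 2.225 + 2.985 + 2.201 + 0.896) / 5 = 2.0782
sigma = R_bar / d2 = 2.0782 / 2.847 = 0.72996136
Cp = (USL - LSL)/(6*sigma) = (122.0 - 108.3)/(6*0.72996136) = 3.1280
Cpu = (122.0 - 114.62)/(3*0.72996136) = 3.3700
Cpl = (114.62 - 108.3)/(3*0.72996136) = 2.8860
Cpk = min(Cpu, Cpl) = 2.8860

2.8860


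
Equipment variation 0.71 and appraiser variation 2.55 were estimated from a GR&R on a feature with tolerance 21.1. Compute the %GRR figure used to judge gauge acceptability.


GRR = sqrt(EV^2 + AV^2) = sqrt(0.71^2 + 2.55^2) = 2.6469983
%GRR = GRR / tol * 100 = 2.6469983 / 21.1 * 100
%GRR = 12.5450

12.5450


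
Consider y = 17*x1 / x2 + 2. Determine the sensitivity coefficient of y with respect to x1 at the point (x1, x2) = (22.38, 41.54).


y = 17*x1 / x2 + 2
dy/dx1 = 17/x2
Evaluate at x2 = 41.54: c1 = 17 / 41.54
c1 = 0.4092

0.4092


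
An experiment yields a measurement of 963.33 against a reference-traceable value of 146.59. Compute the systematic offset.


Systematic error = measured - true
= 963.33 - 146.59
= 816.7400

816.7400


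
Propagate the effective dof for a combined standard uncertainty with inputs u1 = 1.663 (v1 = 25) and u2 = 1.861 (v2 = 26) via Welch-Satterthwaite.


uc = sqrt(u1^2 + u2^2) = sqrt(1.663^2 + 1.861^2) = 2.4957744
v_eff = uc^4 / (u1^4/v1 + u2^4/v2)
= 2.4957744^4 / (1.663^4/25 + 1.861^4/26)
= 38.799069 / 0.76726535
v_eff = 50.5680

50.5680


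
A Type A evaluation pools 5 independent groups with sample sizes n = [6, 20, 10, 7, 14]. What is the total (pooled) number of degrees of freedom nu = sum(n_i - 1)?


nu = sum_i (n_i - 1)
nu = ((6 - 1) + (20 - 1) + (10 - 1) + (7 - 1) + (14 - 1))
nu = 5 + 19 + 9 + 6 + 13
nu = 52

52


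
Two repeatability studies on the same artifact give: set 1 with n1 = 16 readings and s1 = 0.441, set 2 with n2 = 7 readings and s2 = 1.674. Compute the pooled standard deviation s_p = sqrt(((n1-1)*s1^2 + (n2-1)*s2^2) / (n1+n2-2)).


s_p = sqrt(((n1-1)*s1^2 + (n2-1)*s2^2) / (n1+n2-2))
numerator = (16-1)*0.441^2 + (7-1)*1.674^2 = 2.917215 + 16.813656 = 19.730871
denominator = 16 + 7 - 2 = 21
s_p^2 = 19.730871 / 21 = 0.93956529
s_p = sqrt(0.93956529) = 0.9693

0.9693


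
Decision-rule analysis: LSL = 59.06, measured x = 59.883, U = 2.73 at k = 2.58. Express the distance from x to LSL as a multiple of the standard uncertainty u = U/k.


u = U / k = 2.73 / 2.58 = 1.0581395
margin = |LSL - x| = |59.06 - 59.883| = 0.823
z = margin / u = 0.823 / 1.0581395
z = 0.7778

0.7778


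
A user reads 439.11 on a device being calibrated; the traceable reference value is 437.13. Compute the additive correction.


Correction = standard - reading
= 437.13 - 439.11
= -1.9800

-1.9800


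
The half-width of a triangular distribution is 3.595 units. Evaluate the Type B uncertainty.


u_B = half_width / sqrt(6)
u_B = 3.595 / 2.4494897
u_B = 1.4677

1.4677


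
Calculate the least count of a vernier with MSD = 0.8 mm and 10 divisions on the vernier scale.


LC = MSD / n_div
= 0.8 / 10
= 0.0800

0.0800


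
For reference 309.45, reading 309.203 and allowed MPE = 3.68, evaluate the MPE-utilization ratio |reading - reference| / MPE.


e = indication - reference = 309.203 - 309.45 = -0.2470
|e| = 0.2470
ratio = |e| / MPE = 0.2470 / 3.68
ratio = 0.0671

0.0671


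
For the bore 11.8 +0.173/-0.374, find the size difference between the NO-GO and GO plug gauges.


GO = nominal - lower_tol (smallest hole = maximum material condition)
GO = 11.8 - 0.374 = 11.426
NO-GO = nominal + upper_tol (largest hole = least material condition)
NO-GO = 11.8 + 0.173 = 11.973
spread = NO-GO - GO = 11.973 - 11.426 = 0.5470

0.5470


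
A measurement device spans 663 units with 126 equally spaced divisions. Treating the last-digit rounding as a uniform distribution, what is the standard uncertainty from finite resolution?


resolution = range / divisions
resolution = 663 / 126 = 5.2619048
u_res = resolution / (2*sqrt(3))
u_res = 5.2619048 / 3.4641016
u_res = 1.5190

1.5190


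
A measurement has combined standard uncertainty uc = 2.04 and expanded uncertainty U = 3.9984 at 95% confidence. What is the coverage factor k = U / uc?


k = U / uc
k = 3.9984 / 2.04
k = 1.96

1.96


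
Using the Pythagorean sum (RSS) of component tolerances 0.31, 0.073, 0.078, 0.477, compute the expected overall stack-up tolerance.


RSS = sqrt(0.31^2 + 0.073^2 + 0.078^2 + 0.477^2)
= sqrt(0.335042)
= 0.5788

0.5788


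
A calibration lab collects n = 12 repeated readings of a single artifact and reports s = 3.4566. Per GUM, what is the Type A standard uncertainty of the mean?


u_A = s / sqrt(n)
u_A = 3.4566 / sqrt(12)
u_A = 3.4566 / 3.4641016
u_A = 0.9978

0.9978


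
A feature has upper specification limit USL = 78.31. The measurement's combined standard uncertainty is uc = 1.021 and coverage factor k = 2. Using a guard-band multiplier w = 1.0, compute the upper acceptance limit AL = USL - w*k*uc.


U = k * uc = 2 * 1.021 = 2.042
guard band g = w * U = 1.0 * 2.042 = 2.042
AL = USL - g = 78.31 - 2.042
AL = 76.2680

76.2680


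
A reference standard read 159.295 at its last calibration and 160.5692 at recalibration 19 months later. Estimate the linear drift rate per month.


rate = (v2 - v1) / months
= (160.5692 - 159.295) / 19
= 1.2742 / 19
= 0.0671

0.0671


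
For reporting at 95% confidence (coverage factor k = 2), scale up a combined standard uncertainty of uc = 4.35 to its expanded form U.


U = k * uc
U = 2 * 4.35
U = 8.7000

8.7000


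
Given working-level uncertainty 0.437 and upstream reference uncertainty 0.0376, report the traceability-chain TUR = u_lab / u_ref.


TUR = u_lab / u_ref
= 0.437 / 0.0376
= 11.6223

11.6223


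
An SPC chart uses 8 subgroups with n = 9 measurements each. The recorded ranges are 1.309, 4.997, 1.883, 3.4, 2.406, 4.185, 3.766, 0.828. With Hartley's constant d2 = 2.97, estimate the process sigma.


R_bar = (1.309 + 4.997 + 1.883 + 3.4 + 2.406 + 4.185 + 3.766 + 0.828) / 8
R_bar = 22.774 / 8 = 2.84675
sigma_hat = R_bar / d2 = 2.84675 / 2.97 = 0.9585

0.9585


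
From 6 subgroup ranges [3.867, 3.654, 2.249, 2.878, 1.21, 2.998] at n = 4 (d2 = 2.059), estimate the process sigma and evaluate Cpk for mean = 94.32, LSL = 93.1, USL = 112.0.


R_bar = (3.867 + 3.654 + 2.249 + 2.878 + 1.21 + 2.998) / 6 = 2.8093333
sigma = R_bar / d2 = 2.8093333 / 2.059 = 1.3644164
Cp = (USL - LSL)/(6*sigma) = (112.0 - 93.1)/(6*1.3644164) = 2.3087
Cpu = (112.0 - 94.32)/(3*1.3644164) = 4.3193
Cpl = (94.32 - 93.1)/(3*1.3644164) = 0.2981
Cpk = min(Cpu, Cpl) = 0.2981

0.2981


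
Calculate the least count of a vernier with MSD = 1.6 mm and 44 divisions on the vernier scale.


LC = MSD / n_div
= 1.6 / 44
= 0.0364

0.0364


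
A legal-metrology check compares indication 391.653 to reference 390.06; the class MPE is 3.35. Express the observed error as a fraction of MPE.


e = indication - reference = 391.653 - 390.06 = 1.5930
|e| = 1.5930
ratio = |e| / MPE = 1.5930 / 3.35
ratio = 0.4755

0.4755


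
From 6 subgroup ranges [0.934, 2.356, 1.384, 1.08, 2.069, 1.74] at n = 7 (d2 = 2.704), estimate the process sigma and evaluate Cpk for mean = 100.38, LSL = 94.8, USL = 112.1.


R_bar = (0.934 + 2.356 + 1.384 + 1.08 + 2.069 + 1.74) / 6 = 1.5938333
sigma = R_bar / d2 = 1.5938333 / 2.704 = 0.58943539
Cp = (USL - LSL)/(6*sigma) = (112.1 - 94.8)/(6*0.58943539) = 4.8917
Cpu = (112.1 - 100.38)/(3*0.58943539) = 6.6278
Cpl = (100.38 - 94.8)/(3*0.58943539) = 3.1556
Cpk = min(Cpu, Cpl) = 3.1556

3.1556


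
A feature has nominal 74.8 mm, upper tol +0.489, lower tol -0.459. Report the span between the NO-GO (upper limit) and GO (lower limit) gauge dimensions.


GO = nominal - lower_tol (smallest hole = maximum material condition)
GO = 74.8 - 0.459 = 74.341
NO-GO = nominal + upper_tol (largest hole = least material condition)
NO-GO = 74.8 + 0.489 = 75.289
spread = NO-GO - GO = 75.289 - 74.341 = 0.9480

0.9480


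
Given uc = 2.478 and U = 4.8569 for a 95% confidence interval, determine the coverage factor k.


k = U / uc
k = 4.8569 / 2.478
k = 1.96

1.96


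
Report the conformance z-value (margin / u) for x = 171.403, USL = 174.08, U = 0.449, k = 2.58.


u = U / k = 0.449 / 2.58 = 0.17403101
margin = |USL - x| = |174.08 - 171.403| = 2.677
z = margin / u = 2.677 / 0.17403101
z = 15.3823

15.3823


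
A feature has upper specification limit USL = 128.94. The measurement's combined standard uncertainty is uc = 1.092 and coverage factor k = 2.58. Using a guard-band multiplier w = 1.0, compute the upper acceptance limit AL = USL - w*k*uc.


U = k * uc = 2.58 * 1.092 = 2.81736
guard band g = w * U = 1.0 * 2.81736 = 2.81736
AL = USL - g = 128.94 - 2.81736
AL = 126.1226

126.1226


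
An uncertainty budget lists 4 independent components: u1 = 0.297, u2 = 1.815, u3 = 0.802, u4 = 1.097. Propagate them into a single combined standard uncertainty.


uc = sqrt(0.297^2 + 1.815^2 + 0.802^2 + 1.097^2)
uc = sqrt(5.229047)
uc = 2.2867

2.2867


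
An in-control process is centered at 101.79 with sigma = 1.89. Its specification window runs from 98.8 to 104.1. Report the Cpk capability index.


Cpu = (USL - mean) / (3*sigma) = (104.1 - 101.79) / (3*1.89) = 0.4074
Cpl = (mean - LSL) / (3*sigma) = (101.79 - 98.8) / (3*1.89) = 0.5273
Cpk = min(Cpu, Cpl) = 0.4074

0.4074


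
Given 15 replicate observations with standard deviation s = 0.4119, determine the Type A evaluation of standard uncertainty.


u_A = s / sqrt(n)
u_A = 0.4119 / sqrt(15)
u_A = 0.4119 / 3.8729833
u_A = 0.1064

0.1064


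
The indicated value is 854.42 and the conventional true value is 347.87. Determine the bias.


Systematic error = measured - true
= 854.42 - 347.87
= 506.5500

506.5500


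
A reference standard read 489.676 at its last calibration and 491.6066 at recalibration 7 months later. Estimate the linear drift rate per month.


rate = (v2 - v1) / months
= (491.6066 - 489.676) / 7
= 1.9306 / 7
= 0.2758

0.2758


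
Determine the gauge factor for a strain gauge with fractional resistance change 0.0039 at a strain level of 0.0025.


GF = (dR/R) / epsilon
= 0.0039 / 0.0025
= 1.5600

1.5600


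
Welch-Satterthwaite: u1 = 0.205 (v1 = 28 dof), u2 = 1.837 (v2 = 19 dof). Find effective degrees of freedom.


uc = sqrt(u1^2 + u2^2) = sqrt(0.205^2 + 1.837^2) = 1.8484031
v_eff = uc^4 / (u1^4/v1 + u2^4/v2)
= 1.8484031^4 / (0.205^4/28 + 1.837^4/19)
= 11.673115 / 0.59941655
v_eff = 19.4741

19.4741


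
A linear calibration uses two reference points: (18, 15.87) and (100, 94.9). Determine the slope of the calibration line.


slope = (y2 - y1) / (x2 - x1)
= (94.9 - 15.87) / (100 - 18)
= 79.0300 / 82
= 0.9638

0.9638


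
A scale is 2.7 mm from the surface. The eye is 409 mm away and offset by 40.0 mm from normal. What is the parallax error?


error = h * offset / d
= 2.7 * 40.0 / 409
= 0.2641

0.2641


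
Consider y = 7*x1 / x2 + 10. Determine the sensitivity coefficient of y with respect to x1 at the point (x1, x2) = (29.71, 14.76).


y = 7*x1 / x2 + 10
dy/dx1 = 7/x2
Evaluate at x2 = 14.76: c1 = 7 / 14.76
c1 = 0.4743

0.4743


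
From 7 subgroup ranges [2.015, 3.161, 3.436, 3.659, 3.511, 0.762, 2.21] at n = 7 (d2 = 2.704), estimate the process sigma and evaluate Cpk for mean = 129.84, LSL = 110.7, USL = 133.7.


R_bar = (2.015 + 3.161 + 3.436 + 3.659 + 3.511 + 0.762 + 2.21) / 7 = 2.6791429
sigma = R_bar / d2 = 2.6791429 / 2.704 = 0.99080729
Cp = (USL - LSL)/(6*sigma) = (133.7 - 110.7)/(6*0.99080729) = 3.8689
Cpu = (133.7 - 129.84)/(3*0.99080729) = 1.2986
Cpl = (129.84 - 110.7)/(3*0.99080729) = 6.4392
Cpk = min(Cpu, Cpl) = 1.2986

1.2986


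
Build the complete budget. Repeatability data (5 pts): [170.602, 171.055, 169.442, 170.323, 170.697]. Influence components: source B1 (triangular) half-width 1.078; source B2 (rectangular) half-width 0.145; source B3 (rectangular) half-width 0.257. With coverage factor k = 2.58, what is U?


mean = (170.602 + 171.055 + 169.442 + 170.323 + 170.697) / 5 = 170.4238
s = sqrt(sum((x - mean)^2)/(n-1)) = 0.60804992
u_A = s / sqrt(n) = 0.60804992 / sqrt(5) = 0.27192819
u_B1 = 1.078 / sqrt(6) = 0.44009166
u_B2 = 0.145 / sqrt(3) = 0.083715789
u_B3 = 0.257 / sqrt(3) = 0.14837902
uc = sqrt(0.27192819^2 + 0.44009166^2 + 0.083715789^2 + 0.14837902^2) = 0.54465611
U = k * uc = 2.58 * 0.54465611
U = 1.4052

1.4052


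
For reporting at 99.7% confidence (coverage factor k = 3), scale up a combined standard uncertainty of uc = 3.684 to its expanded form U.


U = k * uc
U = 3 * 3.684
U = 11.0520

11.0520


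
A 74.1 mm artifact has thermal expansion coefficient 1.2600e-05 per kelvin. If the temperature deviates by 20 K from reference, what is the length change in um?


dL = L * alpha * dT
= 74.1 * 1.2600e-05 * 20
= 0.0186732 mm
dL_um = 0.0186732 * 1000 = 18.6732 um

18.6732


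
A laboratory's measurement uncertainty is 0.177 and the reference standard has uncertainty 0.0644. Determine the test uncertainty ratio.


TUR = u_lab / u_ref
= 0.177 / 0.0644
= 2.7484

2.7484


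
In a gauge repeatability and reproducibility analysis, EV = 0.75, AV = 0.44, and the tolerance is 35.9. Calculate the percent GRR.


GRR = sqrt(EV^2 + AV^2) = sqrt(0.75^2 + 0.44^2) = 0.86954011
%GRR = GRR / tol * 100 = 0.86954011 / 35.9 * 100
%GRR = 2.4221

2.4221


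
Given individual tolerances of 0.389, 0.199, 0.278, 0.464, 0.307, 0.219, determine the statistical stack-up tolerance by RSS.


RSS = sqrt(0.389^2 + 0.199^2 + 0.278^2 + 0.464^2 + 0.307^2 + 0.219^2)
= sqrt(0.625712)
= 0.7910

0.7910


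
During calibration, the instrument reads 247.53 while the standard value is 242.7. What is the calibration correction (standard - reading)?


Correction = standard - reading
= 242.7 - 247.53
= -4.8300

-4.8300


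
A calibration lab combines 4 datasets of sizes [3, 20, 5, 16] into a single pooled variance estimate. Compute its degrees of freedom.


nu = sum_i (n_i - 1)
nu = ((3 - 1) + (20 - 1) + (5 - 1) + (16 - 1))
nu = 2 + 19 + 4 + 15
nu = 40

40


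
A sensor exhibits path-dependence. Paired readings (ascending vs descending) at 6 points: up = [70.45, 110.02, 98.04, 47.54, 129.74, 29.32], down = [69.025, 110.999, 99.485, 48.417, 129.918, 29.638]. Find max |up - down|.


|70.45 - 69.025| = 1.4250
|110.02 - 110.999| = 0.9790
|98.04 - 99.485| = 1.4450
|47.54 - 48.417| = 0.8770
|129.74 - 129.918| = 0.1780
|29.32 - 29.638| = 0.3180
hysteresis = max(diffs) = 1.4450

1.4450
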